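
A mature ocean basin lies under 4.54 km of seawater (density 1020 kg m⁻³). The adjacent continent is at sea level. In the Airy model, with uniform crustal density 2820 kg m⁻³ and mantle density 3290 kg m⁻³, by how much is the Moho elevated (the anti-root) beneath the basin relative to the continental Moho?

17.4 km

Balancing pressure at the compensation depth: replacing crust with seawater at the top is compensated by replacing crust with mantle at the base: d (ρ_c − ρ_w) = a (ρ_m − ρ_c).
a = d (ρ_c − ρ_w)/(ρ_m − ρ_c) = 4.54 km × 1800/470 = 17.4 km.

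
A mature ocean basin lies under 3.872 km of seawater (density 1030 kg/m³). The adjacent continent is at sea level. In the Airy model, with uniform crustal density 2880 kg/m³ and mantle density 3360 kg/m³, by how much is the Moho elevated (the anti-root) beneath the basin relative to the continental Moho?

14.9 km

Balancing pressure at the compensation depth: replacing crust with seawater at the top is compensated by replacing crust with mantle at the base: d (ρ_c − ρ_w) = a (ρ_m − ρ_c).
a = d (ρ_c − ρ_w)/(ρ_m − ρ_c) = 3.872 km × 1850/480 = 14.9 km.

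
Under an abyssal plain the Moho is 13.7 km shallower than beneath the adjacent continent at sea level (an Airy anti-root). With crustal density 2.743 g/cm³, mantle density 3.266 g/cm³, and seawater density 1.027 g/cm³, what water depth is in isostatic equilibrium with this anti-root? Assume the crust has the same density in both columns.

4.18 km

Replacing a thickness d of crust by seawater at the top must be balanced by replacing crust with mantle at the base: d (ρ_c − ρ_w) = a (ρ_m − ρ_c).
d = a (ρ_m − ρ_c)/(ρ_c − ρ_w) = 13.7 km × 0.523/1.716 = 4.18 km.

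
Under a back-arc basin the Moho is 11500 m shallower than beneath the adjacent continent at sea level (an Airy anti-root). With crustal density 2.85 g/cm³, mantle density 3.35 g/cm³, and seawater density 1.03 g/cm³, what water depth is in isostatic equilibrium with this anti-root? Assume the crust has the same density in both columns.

Replacing a thickness d of crust by seawater at the top must be balanced by replacing crust with mantle at the base: d (ρ_c − ρ_w) = a (ρ_m − ρ_c).
d = a (ρ_m − ρ_c)/(ρ_c − ρ_w) = 11500 m × 0.5/1.82 = 3160 m.

3160 m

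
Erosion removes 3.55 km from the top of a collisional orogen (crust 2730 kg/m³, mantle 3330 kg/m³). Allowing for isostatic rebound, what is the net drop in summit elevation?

Rebound u = e ρ_c/ρ_m = 3.55 km × 2730/3330 = 2.91 km.
Net surface drop = e − u = 3.55 km − 2.91 km = e (ρ_m − ρ_c)/ρ_m = 0.64 km.

0.64 km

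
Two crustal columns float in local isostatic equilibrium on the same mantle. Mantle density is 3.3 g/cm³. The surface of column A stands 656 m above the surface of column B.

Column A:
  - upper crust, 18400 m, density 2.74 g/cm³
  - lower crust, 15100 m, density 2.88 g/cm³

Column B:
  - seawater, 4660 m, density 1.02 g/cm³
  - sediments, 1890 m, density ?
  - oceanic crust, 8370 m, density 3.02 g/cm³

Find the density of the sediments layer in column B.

Take the compensation level at the base of the deeper column (depth z_c below the surface of column A) and equate Σ ρ_i t_i down to z_c; mantle fills any gap and the z_c terms cancel.
Column A: 18400×2.74 + 15100×2.88 + (z_c − 33500)×3.3
Column B: 656×0 + 4660×1.02 + 1890×ρ + 8370×3.02 + (z_c − 656 − 14920)×3.3
The z_c×3.3 term appears on both sides and cancels. Collect the known terms of each column as K = Σ(ρt)_known − 3.3 × (depth of known layers): K_A = 93904 − 3.3×33500 = −16646; K_B = 30030.6 − 3.3×(656 + 14920) = −21370.2.
Balance: K_A = K_B + 1890×ρ, so ρ = (K_A − K_B)/1890 = 4724.2/1890 = 2.5 g/cm³.

2.5 g/cm³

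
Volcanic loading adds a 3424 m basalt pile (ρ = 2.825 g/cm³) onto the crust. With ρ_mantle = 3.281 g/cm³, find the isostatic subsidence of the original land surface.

Subaerial loading: s = t ρ_load / ρ_m.
s = 3424 m × 2.825/3.281 = 2950 m.

2950 m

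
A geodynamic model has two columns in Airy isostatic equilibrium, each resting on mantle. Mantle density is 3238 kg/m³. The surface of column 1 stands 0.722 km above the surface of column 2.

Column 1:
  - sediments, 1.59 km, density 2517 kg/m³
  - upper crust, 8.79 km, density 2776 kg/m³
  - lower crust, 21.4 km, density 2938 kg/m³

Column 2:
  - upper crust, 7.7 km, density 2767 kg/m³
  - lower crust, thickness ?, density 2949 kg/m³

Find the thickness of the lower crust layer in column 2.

Take the compensation level at the base of the deeper column (depth z_c below the surface of column 1) and equate Σ ρ_i t_i down to z_c; mantle fills any gap and the z_c terms cancel.
Column 1: 1.59×2517 + 8.79×2776 + 21.4×2938 + (z_c − 31.78)×3238
Column 2: 0.722×0 + 7.7×2767 + x×2949 + (z_c − 0.722 − 7.7 − x)×3238
The z_c×3238 term appears on both sides and cancels. Collect the known terms of each column as K = Σ(ρt)_known − 3238 × (depth of known layers): K_1 = 91276.27 − 3238×31.78 = −11627.37; K_2 = 21305.9 − 3238×(0.722 + 7.7) = −5964.536.
Balance: K_1 = K_2 − x×(3238 − 2949), so x = (K_2 − K_1)/(3238 − 2949) = 5662.83/289 = 19.6 km.

19.6 km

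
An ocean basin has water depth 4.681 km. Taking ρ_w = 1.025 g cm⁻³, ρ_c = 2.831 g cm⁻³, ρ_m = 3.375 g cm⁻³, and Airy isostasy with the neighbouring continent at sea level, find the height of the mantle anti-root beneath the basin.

Balancing pressure at the compensation depth: replacing crust with seawater at the top is compensated by replacing crust with mantle at the base: d (ρ_c − ρ_w) = a (ρ_m − ρ_c).
a = d (ρ_c − ρ_w)/(ρ_m − ρ_c) = 4.681 km × 1.806/0.544 = 15.5 km.

15.5 km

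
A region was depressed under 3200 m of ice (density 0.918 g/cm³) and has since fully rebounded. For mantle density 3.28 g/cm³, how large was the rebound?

896 m

Removing the load lets mantle flow back in; uplift u satisfies ρ_ice t = ρ_m u.
u = t ρ_ice/ρ_m = 3200 m × 0.918/3.28 = 896 m.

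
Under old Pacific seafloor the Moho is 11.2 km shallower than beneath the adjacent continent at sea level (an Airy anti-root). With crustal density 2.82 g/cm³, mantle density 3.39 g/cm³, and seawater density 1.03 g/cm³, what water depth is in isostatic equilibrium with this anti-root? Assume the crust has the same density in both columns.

3.57 km

Replacing a thickness d of crust by seawater at the top must be balanced by replacing crust with mantle at the base: d (ρ_c − ρ_w) = a (ρ_m − ρ_c).
d = a (ρ_m − ρ_c)/(ρ_c − ρ_w) = 11.2 km × 0.57/1.79 = 3.57 km.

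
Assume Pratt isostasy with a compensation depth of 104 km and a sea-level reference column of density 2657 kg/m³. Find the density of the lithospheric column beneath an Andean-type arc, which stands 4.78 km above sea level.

Pratt balance: ρ_ref D = ρ (D + h).
ρ = ρ_ref D/(D + h) = 2657 × 104 km/(104 km + 4.78 km) = 2540 kg/m³.

2540 kg/m³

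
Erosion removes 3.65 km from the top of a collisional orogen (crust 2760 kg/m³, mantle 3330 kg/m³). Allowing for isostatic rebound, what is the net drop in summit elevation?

Rebound u = e ρ_c/ρ_m = 3.65 km × 2760/3330 = 3.025 km.
Net surface drop = e − u = 3.65 km − 3.025 km = e (ρ_m − ρ_c)/ρ_m = 0.625 km.

0.625 km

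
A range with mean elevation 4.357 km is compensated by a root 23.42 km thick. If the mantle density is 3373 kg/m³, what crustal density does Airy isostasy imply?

2840 kg/m³

ρ_c h = (ρ_m − ρ_c) r → ρ_c (h + r) = ρ_m r → ρ_c = ρ_m r / (h + r).
ρ_c = 3373 × 23.42 km / (4.357 km + 23.42 km) = 2840 kg/m³.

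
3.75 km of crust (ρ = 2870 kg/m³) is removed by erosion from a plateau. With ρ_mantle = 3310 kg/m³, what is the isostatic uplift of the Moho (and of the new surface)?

Unloading: uplift u = e ρ_c/ρ_m = 3.75 km × 2870/3310 = 3.25 km.

3.25 km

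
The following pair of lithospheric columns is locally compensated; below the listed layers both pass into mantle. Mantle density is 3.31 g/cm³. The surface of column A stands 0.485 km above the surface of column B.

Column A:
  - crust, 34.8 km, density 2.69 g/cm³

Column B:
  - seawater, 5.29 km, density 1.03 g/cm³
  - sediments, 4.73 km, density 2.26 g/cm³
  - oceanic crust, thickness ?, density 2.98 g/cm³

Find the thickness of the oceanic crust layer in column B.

Take the compensation level at the base of the deeper column (depth z_c below the surface of column A) and equate Σ ρ_i t_i down to z_c; mantle fills any gap and the z_c terms cancel.
Column A: 34.8×2.69 + (z_c − 34.8)×3.31
Column B: 0.485×0 + 5.29×1.03 + 4.73×2.26 + x×2.98 + (z_c − 0.485 − 10.02 − x)×3.31
The z_c×3.31 term appears on both sides and cancels. Collect the known terms of each column as K = Σ(ρt)_known − 3.31 × (depth of known layers): K_A = 93.612 − 3.31×34.8 = −21.576; K_B = 16.1385 − 3.31×(0.485 + 10.02) = −18.63305.
Balance: K_A = K_B − x×(3.31 − 2.98), so x = (K_B − K_A)/(3.31 − 2.98) = 2.94295/0.33 = 8.92 km.

8.92 km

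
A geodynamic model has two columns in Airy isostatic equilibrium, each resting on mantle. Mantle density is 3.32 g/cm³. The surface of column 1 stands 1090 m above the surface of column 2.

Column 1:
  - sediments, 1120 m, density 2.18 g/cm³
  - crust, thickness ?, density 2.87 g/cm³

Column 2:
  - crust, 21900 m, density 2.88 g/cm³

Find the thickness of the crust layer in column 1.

Take the compensation level at the base of the deeper column (depth z_c below the surface of column 1) and equate Σ ρ_i t_i down to z_c; mantle fills any gap and the z_c terms cancel.
Column 1: 1120×2.18 + x×2.87 + (z_c − 1120 − x)×3.32
Column 2: 1090×0 + 21900×2.88 + (z_c − 1090 − 21900)×3.32
The z_c×3.32 term appears on both sides and cancels. Collect the known terms of each column as K = Σ(ρt)_known − 3.32 × (depth of known layers): K_1 = 2441.6 − 3.32×1120 = −1276.8; K_2 = 63072 − 3.32×(1090 + 21900) = −13254.8.
Balance: K_1 − x×(3.32 − 2.87) = K_2, so x = (K_1 − K_2)/(3.32 − 2.87) = 11978/0.45 = 26600 m.

26600 m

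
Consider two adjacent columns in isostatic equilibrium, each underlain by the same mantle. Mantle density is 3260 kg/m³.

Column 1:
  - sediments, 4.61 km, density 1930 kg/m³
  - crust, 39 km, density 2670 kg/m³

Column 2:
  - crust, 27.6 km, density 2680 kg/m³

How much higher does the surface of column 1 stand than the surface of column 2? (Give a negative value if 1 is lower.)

For any compensation level in the mantle, the mantle terms cancel and isostasy reduces to e = (Σt_1 − Σt_2) − (Σ(ρt)_1 − Σ(ρt)_2) / ρ_m.
Σt_1 = 43.61 km; Σt_2 = 27.6 km; Σ(ρt)_1 = 113027.3; Σ(ρt)_2 = 73968 (in km·kg/m³).
e = (43.61 − 27.6) − (113027.3 − 73968) / 3260 = 4.03 km.

4.03 km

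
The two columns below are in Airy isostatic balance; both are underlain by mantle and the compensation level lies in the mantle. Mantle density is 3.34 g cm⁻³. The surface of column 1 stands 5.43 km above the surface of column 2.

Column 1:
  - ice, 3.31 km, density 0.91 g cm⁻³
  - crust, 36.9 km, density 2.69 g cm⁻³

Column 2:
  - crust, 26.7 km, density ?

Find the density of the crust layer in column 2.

2.82 g cm⁻³

Take the compensation level at the base of the deeper column (depth z_c below the surface of column 1) and equate Σ ρ_i t_i down to z_c; mantle fills any gap and the z_c terms cancel.
Column 1: 3.31×0.91 + 36.9×2.69 + (z_c − 40.21)×3.34
Column 2: 5.43×0 + 26.7×ρ + (z_c − 5.43 − 26.7)×3.34
The z_c×3.34 term appears on both sides and cancels. Collect the known terms of each column as K = Σ(ρt)_known − 3.34 × (depth of known layers): K_1 = 102.2731 − 3.34×40.21 = −32.0283; K_2 = 0 − 3.34×(5.43 + 26.7) = −107.3142.
Balance: K_1 = K_2 + 26.7×ρ, so ρ = (K_1 − K_2)/26.7 = 75.2859/26.7 = 2.82 g cm⁻³.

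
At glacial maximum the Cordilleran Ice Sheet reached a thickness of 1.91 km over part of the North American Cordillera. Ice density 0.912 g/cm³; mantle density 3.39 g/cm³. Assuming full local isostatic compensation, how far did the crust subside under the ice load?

0.514 km

By Archimedes' principle applied to the lithosphere: the ice load ρ_ice t is balanced by mantle displaced below, ρ_m s.
s = t ρ_ice / ρ_m = 1.91 km × 0.912/3.39 = 0.514 km.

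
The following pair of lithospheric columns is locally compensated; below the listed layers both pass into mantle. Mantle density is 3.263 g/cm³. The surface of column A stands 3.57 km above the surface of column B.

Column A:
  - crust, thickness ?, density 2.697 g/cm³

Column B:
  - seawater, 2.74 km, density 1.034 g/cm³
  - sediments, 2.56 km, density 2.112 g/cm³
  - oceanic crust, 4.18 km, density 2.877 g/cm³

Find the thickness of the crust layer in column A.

39.4 km

Take the compensation level at the base of the deeper column (depth z_c below the surface of column A) and equate Σ ρ_i t_i down to z_c; mantle fills any gap and the z_c terms cancel.
Column A: x×2.697 + (z_c − 0 − x)×3.263
Column B: 3.57×0 + 2.74×1.034 + 2.56×2.112 + 4.18×2.877 + (z_c − 3.57 − 9.48)×3.263
The z_c×3.263 term appears on both sides and cancels. Collect the known terms of each column as K = Σ(ρt)_known − 3.263 × (depth of known layers): K_A = 0 − 3.263×0 = 0; K_B = 20.26574 − 3.263×(3.57 + 9.48) = −22.31641.
Balance: K_A − x×(3.263 − 2.697) = K_B, so x = (K_A − K_B)/(3.263 − 2.697) = 22.3164/0.566 = 39.4 km.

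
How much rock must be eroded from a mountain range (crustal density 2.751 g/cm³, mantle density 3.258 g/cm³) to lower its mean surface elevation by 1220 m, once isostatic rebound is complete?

7840 m

Net drop Δ = e − u = e − e ρ_c/ρ_m = e (ρ_m − ρ_c)/ρ_m.
e = Δ ρ_m/(ρ_m − ρ_c) = 1220 m × 3.258/0.507 = 7840 m.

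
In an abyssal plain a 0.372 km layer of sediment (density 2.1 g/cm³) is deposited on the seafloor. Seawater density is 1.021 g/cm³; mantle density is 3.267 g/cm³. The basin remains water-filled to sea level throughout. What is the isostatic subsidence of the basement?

0.179 km

Submarine loading: the sediment displaces seawater, and the subsidence is in turn flooded, so s (ρ_m − ρ_w) = t (ρ_sed − ρ_w).
s = 0.372 km × (2.1 − 1.021) / (3.267 − 1.021) = 0.179 km.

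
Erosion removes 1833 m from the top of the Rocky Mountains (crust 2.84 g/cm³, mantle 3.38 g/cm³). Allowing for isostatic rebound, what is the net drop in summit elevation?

Rebound u = e ρ_c/ρ_m = 1833 m × 2.84/3.38 = 1540 m.
Net surface drop = e − u = 1833 m − 1540 m = e (ρ_m − ρ_c)/ρ_m = 293 m.

293 m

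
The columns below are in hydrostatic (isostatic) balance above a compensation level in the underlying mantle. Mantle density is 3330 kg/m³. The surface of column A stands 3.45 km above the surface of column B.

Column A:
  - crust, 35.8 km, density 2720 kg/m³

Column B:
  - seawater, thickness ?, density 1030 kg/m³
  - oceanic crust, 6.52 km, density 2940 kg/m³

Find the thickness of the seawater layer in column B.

3.39 km

Take the compensation level at the base of the deeper column (depth z_c below the surface of column A) and equate Σ ρ_i t_i down to z_c; mantle fills any gap and the z_c terms cancel.
Column A: 35.8×2720 + (z_c − 35.8)×3330
Column B: 3.45×0 + x×1030 + 6.52×2940 + (z_c − 3.45 − 6.52 − x)×3330
The z_c×3330 term appears on both sides and cancels. Collect the known terms of each column as K = Σ(ρt)_known − 3330 × (depth of known layers): K_A = 97376 − 3330×35.8 = −21838; K_B = 19168.8 − 3330×(3.45 + 6.52) = −14031.3.
Balance: K_A = K_B − x×(3330 − 1030), so x = (K_B − K_A)/(3330 − 1030) = 7806.7/2300 = 3.39 km.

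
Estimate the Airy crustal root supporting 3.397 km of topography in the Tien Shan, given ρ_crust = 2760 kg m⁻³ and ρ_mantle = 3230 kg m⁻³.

19.9 km

Isostatic balance requires: the weight of the topography is balanced by the buoyancy of the root, ρ_c h = (ρ_m − ρ_c) r.
r = h · ρ_c / (ρ_m − ρ_c) = 3.397 km × 2760 / (3230 − 2760) = 19.9 km.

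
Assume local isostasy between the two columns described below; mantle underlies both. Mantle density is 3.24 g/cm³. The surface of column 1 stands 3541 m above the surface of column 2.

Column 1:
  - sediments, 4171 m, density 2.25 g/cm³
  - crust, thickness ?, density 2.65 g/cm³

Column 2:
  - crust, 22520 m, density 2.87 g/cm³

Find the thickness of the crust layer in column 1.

Take the compensation level at the base of the deeper column (depth z_c below the surface of column 1) and equate Σ ρ_i t_i down to z_c; mantle fills any gap and the z_c terms cancel.
Column 1: 4171×2.25 + x×2.65 + (z_c − 4171 − x)×3.24
Column 2: 3541×0 + 22520×2.87 + (z_c − 3541 − 22520)×3.24
The z_c×3.24 term appears on both sides and cancels. Collect the known terms of each column as K = Σ(ρt)_known − 3.24 × (depth of known layers): K_1 = 9384.75 − 3.24×4171 = −4129.29; K_2 = 64632.4 − 3.24×(3541 + 22520) = −19805.24.
Balance: K_1 − x×(3.24 − 2.65) = K_2, so x = (K_1 − K_2)/(3.24 − 2.65) = 15676/0.59 = 26600 m.

26600 m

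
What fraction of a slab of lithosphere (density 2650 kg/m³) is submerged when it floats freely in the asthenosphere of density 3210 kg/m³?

Submerged fraction = ρ_obj/ρ_fluid = 2650/3210 = 82.6%.

82.6%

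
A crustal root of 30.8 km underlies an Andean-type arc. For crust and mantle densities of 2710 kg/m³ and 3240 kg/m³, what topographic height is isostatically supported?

For local isostatic compensation: ρ_c h = (ρ_m − ρ_c) r.
h = r (ρ_m − ρ_c) / ρ_c = 30.8 km × (3240 − 2710) / 2710 = 6.02 km.

6.02 km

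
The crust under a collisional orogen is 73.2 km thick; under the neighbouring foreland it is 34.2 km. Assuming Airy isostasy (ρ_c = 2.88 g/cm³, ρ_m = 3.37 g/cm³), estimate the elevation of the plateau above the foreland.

5.67 km

Excess crust Δ = 73.2 km − 34.2 km = 39 km, split between elevation h and root r with h + r = Δ.
Airy balance ρ_c h = (ρ_m − ρ_c) r gives r = h ρ_c/(ρ_m − ρ_c), so h (1 + ρ_c/(ρ_m − ρ_c)) = Δ, i.e. h = Δ (ρ_m − ρ_c)/ρ_m.
h = 39 km × 0.49/3.37 = 5.67 km.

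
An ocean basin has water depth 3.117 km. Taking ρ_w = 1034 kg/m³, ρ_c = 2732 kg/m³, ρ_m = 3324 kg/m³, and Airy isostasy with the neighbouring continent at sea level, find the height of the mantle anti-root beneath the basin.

Isostatic balance requires: replacing crust with seawater at the top is compensated by replacing crust with mantle at the base: d (ρ_c − ρ_w) = a (ρ_m − ρ_c).
a = d (ρ_c − ρ_w)/(ρ_m − ρ_c) = 3.117 km × 1698/592 = 8.94 km.

8.94 km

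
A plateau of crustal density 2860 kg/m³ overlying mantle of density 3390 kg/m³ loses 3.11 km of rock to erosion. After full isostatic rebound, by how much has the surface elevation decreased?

0.486 km

Rebound u = e ρ_c/ρ_m = 3.11 km × 2860/3390 = 2.624 km.
Net surface drop = e − u = 3.11 km − 2.624 km = e (ρ_m − ρ_c)/ρ_m = 0.486 km.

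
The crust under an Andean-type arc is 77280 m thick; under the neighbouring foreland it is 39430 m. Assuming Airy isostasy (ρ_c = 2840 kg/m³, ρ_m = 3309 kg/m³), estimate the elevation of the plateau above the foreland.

Excess crust Δ = 77280 m − 39430 m = 37850 m, split between elevation h and root r with h + r = Δ.
Airy balance ρ_c h = (ρ_m − ρ_c) r gives r = h ρ_c/(ρ_m − ρ_c), so h (1 + ρ_c/(ρ_m − ρ_c)) = Δ, i.e. h = Δ (ρ_m − ρ_c)/ρ_m.
h = 37850 m × 469/3309 = 5360 m.

5360 m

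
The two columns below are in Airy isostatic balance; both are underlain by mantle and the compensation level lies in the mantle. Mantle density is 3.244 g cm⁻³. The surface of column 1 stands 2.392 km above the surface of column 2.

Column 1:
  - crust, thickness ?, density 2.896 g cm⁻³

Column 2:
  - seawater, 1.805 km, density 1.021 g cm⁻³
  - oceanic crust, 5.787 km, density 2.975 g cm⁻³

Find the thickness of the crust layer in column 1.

Take the compensation level at the base of the deeper column (depth z_c below the surface of column 1) and equate Σ ρ_i t_i down to z_c; mantle fills any gap and the z_c terms cancel.
Column 1: x×2.896 + (z_c − 0 − x)×3.244
Column 2: 2.392×0 + 1.805×1.021 + 5.787×2.975 + (z_c − 2.392 − 7.592)×3.244
The z_c×3.244 term appears on both sides and cancels. Collect the known terms of each column as K = Σ(ρt)_known − 3.244 × (depth of known layers): K_1 = 0 − 3.244×0 = 0; K_2 = 19.05923 − 3.244×(2.392 + 7.592) = −13.328866.
Balance: K_1 − x×(3.244 − 2.896) = K_2, so x = (K_1 − K_2)/(3.244 − 2.896) = 13.3289/0.348 = 38.3 km.

38.3 km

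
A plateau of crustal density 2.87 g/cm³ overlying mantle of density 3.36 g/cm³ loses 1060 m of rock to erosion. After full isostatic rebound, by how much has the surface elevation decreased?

Rebound u = e ρ_c/ρ_m = 1060 m × 2.87/3.36 = 905.4 m.
Net surface drop = e − u = 1060 m − 905.4 m = e (ρ_m − ρ_c)/ρ_m = 155 m.

155 m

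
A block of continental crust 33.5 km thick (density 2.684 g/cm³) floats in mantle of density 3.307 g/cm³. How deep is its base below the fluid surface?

27.2 km

Draft d = t ρ_obj/ρ_fluid = 33.5 km × 2.684/3.307 = 27.2 km.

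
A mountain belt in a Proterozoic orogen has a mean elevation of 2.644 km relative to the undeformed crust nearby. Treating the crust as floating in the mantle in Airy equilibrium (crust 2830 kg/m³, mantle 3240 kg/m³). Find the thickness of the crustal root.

18.3 km

Equating mass per unit area of the two columns: the weight of the topography is balanced by the buoyancy of the root, ρ_c h = (ρ_m − ρ_c) r.
r = h · ρ_c / (ρ_m − ρ_c) = 2.644 km × 2830 / (3240 − 2830) = 18.3 km.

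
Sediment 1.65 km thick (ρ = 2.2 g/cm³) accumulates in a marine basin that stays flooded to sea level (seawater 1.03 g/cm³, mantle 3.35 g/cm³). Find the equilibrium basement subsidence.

0.832 km

Submarine loading: the sediment displaces seawater, and the subsidence is in turn flooded, so s (ρ_m − ρ_w) = t (ρ_sed − ρ_w).
s = 1.65 km × (2.2 − 1.03) / (3.35 − 1.03) = 0.832 km.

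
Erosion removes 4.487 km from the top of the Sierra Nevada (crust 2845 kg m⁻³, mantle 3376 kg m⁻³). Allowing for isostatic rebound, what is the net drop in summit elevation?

Rebound u = e ρ_c/ρ_m = 4.487 km × 2845/3376 = 3.781 km.
Net surface drop = e − u = 4.487 km − 3.781 km = e (ρ_m − ρ_c)/ρ_m = 0.706 km.

0.706 km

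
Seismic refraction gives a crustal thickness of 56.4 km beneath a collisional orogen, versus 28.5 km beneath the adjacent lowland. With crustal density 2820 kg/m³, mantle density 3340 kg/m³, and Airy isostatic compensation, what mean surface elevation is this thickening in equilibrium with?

Excess crust Δ = 56.4 km − 28.5 km = 27.9 km, split between elevation h and root r with h + r = Δ.
Airy balance ρ_c h = (ρ_m − ρ_c) r gives r = h ρ_c/(ρ_m − ρ_c), so h (1 + ρ_c/(ρ_m − ρ_c)) = Δ, i.e. h = Δ (ρ_m − ρ_c)/ρ_m.
h = 27.9 km × 520/3340 = 4.34 km.

4.34 km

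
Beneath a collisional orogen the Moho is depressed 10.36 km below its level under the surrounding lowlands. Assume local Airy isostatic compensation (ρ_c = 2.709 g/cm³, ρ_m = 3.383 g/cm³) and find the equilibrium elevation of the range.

2.58 km

By Archimedes' principle applied to the lithosphere: ρ_c h = (ρ_m − ρ_c) r.
h = r (ρ_m − ρ_c) / ρ_c = 10.36 km × (3.383 − 2.709) / 2.709 = 2.58 km.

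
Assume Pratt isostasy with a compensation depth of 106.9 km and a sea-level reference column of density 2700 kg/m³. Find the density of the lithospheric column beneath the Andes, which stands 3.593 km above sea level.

2610 kg/m³

Pratt balance: ρ_ref D = ρ (D + h).
ρ = ρ_ref D/(D + h) = 2700 × 106.9 km/(106.9 km + 3.593 km) = 2610 kg/m³.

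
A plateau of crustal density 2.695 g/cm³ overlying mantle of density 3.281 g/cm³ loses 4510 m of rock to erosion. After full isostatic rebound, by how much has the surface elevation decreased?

Rebound u = e ρ_c/ρ_m = 4510 m × 2.695/3.281 = 3704 m.
Net surface drop = e − u = 4510 m − 3704 m = e (ρ_m − ρ_c)/ρ_m = 806 m.

806 m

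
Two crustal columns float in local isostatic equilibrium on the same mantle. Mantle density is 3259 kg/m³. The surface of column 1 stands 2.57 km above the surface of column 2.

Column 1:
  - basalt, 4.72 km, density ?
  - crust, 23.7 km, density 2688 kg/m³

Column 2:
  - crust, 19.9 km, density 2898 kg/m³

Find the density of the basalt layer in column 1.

Take the compensation level at the base of the deeper column (depth z_c below the surface of column 1) and equate Σ ρ_i t_i down to z_c; mantle fills any gap and the z_c terms cancel.
Column 1: 4.72×ρ + 23.7×2688 + (z_c − 28.42)×3259
Column 2: 2.57×0 + 19.9×2898 + (z_c − 2.57 − 19.9)×3259
The z_c×3259 term appears on both sides and cancels. Collect the known terms of each column as K = Σ(ρt)_known − 3259 × (depth of known layers): K_1 = 63705.6 − 3259×28.42 = −28915.18; K_2 = 57670.2 − 3259×(2.57 + 19.9) = −15559.53.
Balance: K_1 + 4.72×ρ = K_2, so ρ = (K_2 − K_1)/4.72 = 13355.6/4.72 = 2830 kg/m³.

2830 kg/m³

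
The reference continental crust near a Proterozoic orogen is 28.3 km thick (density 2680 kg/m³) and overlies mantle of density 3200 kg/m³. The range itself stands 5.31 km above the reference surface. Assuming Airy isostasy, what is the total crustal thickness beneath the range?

61 km

Root depth r = h ρ_c / (ρ_m − ρ_c) = 5.31 km × 2680 / 520 = 27.37 km.
Total thickness = T + h + r = 28.3 km + 5.31 km + 27.37 km = 61 km.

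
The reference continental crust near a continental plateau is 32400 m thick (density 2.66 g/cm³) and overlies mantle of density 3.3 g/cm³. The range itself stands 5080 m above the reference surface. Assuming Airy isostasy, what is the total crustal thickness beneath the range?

58600 m

Root depth r = h ρ_c / (ρ_m − ρ_c) = 5080 m × 2.66 / 0.64 = 21110 m.
Total thickness = T + h + r = 32400 m + 5080 m + 21110 m = 58600 m.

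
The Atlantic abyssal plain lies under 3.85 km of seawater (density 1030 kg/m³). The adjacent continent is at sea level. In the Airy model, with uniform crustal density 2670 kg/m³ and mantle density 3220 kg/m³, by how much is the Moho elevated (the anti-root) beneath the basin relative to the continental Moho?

In Airy isostatic equilibrium: replacing crust with seawater at the top is compensated by replacing crust with mantle at the base: d (ρ_c − ρ_w) = a (ρ_m − ρ_c).
a = d (ρ_c − ρ_w)/(ρ_m − ρ_c) = 3.85 km × 1640/550 = 11.5 km.

11.5 km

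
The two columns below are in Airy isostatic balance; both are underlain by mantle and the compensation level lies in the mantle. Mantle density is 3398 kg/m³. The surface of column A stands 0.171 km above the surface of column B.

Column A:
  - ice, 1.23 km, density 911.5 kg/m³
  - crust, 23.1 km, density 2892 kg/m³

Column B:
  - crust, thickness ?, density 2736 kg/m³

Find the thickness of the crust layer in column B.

Take the compensation level at the base of the deeper column (depth z_c below the surface of column A) and equate Σ ρ_i t_i down to z_c; mantle fills any gap and the z_c terms cancel.
Column A: 1.23×911.5 + 23.1×2892 + (z_c − 24.33)×3398
Column B: 0.171×0 + x×2736 + (z_c − 0.171 − 0 − x)×3398
The z_c×3398 term appears on both sides and cancels. Collect the known terms of each column as K = Σ(ρt)_known − 3398 × (depth of known layers): K_A = 67926.345 − 3398×24.33 = −14746.995; K_B = 0 − 3398×(0.171 + 0) = −581.058.
Balance: K_A = K_B − x×(3398 − 2736), so x = (K_B − K_A)/(3398 − 2736) = 14165.9/662 = 21.4 km.

21.4 km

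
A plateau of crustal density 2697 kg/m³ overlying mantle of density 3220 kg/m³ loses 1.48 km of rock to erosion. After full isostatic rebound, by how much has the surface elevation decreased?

0.24 km

Rebound u = e ρ_c/ρ_m = 1.48 km × 2697/3220 = 1.24 km.
Net surface drop = e − u = 1.48 km − 1.24 km = e (ρ_m − ρ_c)/ρ_m = 0.24 km.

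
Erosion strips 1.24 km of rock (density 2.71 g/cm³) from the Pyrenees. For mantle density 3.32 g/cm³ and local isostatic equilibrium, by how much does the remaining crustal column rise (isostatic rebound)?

Unloading: uplift u = e ρ_c/ρ_m = 1.24 km × 2.71/3.32 = 1.01 km.

1.01 km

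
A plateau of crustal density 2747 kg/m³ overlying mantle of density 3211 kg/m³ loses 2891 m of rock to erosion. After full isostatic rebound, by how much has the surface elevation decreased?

418 m

Rebound u = e ρ_c/ρ_m = 2891 m × 2747/3211 = 2473 m.
Net surface drop = e − u = 2891 m − 2473 m = e (ρ_m − ρ_c)/ρ_m = 418 m.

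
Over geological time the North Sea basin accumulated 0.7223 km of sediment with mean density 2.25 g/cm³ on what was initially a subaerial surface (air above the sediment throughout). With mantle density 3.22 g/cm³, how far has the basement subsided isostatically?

Subaerial load: s = t ρ_sed / ρ_m = 0.7223 km × 2.25/3.22 = 0.505 km.

0.505 km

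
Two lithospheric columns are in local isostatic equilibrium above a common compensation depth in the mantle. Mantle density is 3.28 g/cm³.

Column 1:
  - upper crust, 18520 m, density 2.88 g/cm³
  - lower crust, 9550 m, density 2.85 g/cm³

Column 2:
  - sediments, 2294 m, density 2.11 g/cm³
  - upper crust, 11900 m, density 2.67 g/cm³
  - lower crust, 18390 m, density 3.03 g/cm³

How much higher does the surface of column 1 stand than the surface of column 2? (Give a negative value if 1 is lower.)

For any compensation level in the mantle, the mantle terms cancel and isostasy reduces to e = (Σt_1 − Σt_2) − (Σ(ρt)_1 − Σ(ρt)_2) / ρ_m.
Σt_1 = 28070 m; Σt_2 = 32584 m; Σ(ρt)_1 = 80555.1; Σ(ρt)_2 = 92335.04 (in m·g/cm³).
e = (28070 − 32584) − (80555.1 − 92335.04) / 3.28 = −923 m.

−923 m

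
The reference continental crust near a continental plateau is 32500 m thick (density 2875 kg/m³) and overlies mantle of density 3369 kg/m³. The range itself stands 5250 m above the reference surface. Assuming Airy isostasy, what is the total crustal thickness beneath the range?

Root depth r = h ρ_c / (ρ_m − ρ_c) = 5250 m × 2875 / 494 = 30550 m.
Total thickness = T + h + r = 32500 m + 5250 m + 30550 m = 68300 m.

68300 m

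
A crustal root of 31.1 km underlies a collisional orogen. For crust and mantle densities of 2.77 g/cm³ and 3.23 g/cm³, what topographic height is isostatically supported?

Isostatic balance requires: ρ_c h = (ρ_m − ρ_c) r.
h = r (ρ_m − ρ_c) / ρ_c = 31.1 km × (3.23 − 2.77) / 2.77 = 5.16 km.

5.16 km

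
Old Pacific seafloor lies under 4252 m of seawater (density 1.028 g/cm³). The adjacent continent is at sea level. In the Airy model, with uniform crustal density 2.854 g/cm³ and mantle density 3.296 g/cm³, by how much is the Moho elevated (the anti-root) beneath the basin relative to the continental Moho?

For local isostatic compensation: replacing crust with seawater at the top is compensated by replacing crust with mantle at the base: d (ρ_c − ρ_w) = a (ρ_m − ρ_c).
a = d (ρ_c − ρ_w)/(ρ_m − ρ_c) = 4252 m × 1.826/0.442 = 17600 m.

17600 m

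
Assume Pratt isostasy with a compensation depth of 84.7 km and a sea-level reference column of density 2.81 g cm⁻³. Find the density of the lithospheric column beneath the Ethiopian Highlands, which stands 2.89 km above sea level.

2.72 g cm⁻³

Pratt balance: ρ_ref D = ρ (D + h).
ρ = ρ_ref D/(D + h) = 2.81 × 84.7 km/(84.7 km + 2.89 km) = 2.72 g cm⁻³.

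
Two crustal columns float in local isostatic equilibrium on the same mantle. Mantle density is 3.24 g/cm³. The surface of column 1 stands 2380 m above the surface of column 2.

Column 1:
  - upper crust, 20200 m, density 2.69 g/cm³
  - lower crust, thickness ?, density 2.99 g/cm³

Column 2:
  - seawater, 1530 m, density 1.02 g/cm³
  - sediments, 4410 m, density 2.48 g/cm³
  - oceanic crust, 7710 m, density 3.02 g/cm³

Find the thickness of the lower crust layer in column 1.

Take the compensation level at the base of the deeper column (depth z_c below the surface of column 1) and equate Σ ρ_i t_i down to z_c; mantle fills any gap and the z_c terms cancel.
Column 1: 20200×2.69 + x×2.99 + (z_c − 20200 − x)×3.24
Column 2: 2380×0 + 1530×1.02 + 4410×2.48 + 7710×3.02 + (z_c − 2380 − 13650)×3.24
The z_c×3.24 term appears on both sides and cancels. Collect the known terms of each column as K = Σ(ρt)_known − 3.24 × (depth of known layers): K_1 = 54338 − 3.24×20200 = −11110; K_2 = 35781.6 − 3.24×(2380 + 13650) = −16155.6.
Balance: K_1 − x×(3.24 − 2.99) = K_2, so x = (K_1 − K_2)/(3.24 − 2.99) = 5045.6/0.25 = 20200 m.

20200 m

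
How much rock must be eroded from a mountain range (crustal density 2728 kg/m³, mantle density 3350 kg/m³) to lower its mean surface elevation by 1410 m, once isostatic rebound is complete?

7590 m

Net drop Δ = e − u = e − e ρ_c/ρ_m = e (ρ_m − ρ_c)/ρ_m.
e = Δ ρ_m/(ρ_m − ρ_c) = 1410 m × 3350/622 = 7590 m.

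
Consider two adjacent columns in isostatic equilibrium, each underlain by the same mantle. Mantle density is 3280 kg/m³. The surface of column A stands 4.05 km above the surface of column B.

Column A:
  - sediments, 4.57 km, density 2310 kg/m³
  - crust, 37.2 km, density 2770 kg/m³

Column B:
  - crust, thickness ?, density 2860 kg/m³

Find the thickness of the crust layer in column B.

24.1 km

Take the compensation level at the base of the deeper column (depth z_c below the surface of column A) and equate Σ ρ_i t_i down to z_c; mantle fills any gap and the z_c terms cancel.
Column A: 4.57×2310 + 37.2×2770 + (z_c − 41.77)×3280
Column B: 4.05×0 + x×2860 + (z_c − 4.05 − 0 − x)×3280
The z_c×3280 term appears on both sides and cancels. Collect the known terms of each column as K = Σ(ρt)_known − 3280 × (depth of known layers): K_A = 113600.7 − 3280×41.77 = −23404.9; K_B = 0 − 3280×(4.05 + 0) = −13284.
Balance: K_A = K_B − x×(3280 − 2860), so x = (K_B − K_A)/(3280 − 2860) = 10120.9/420 = 24.1 km.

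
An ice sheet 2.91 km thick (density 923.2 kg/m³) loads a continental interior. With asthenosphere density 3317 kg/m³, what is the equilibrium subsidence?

In Airy isostatic equilibrium: the ice load ρ_ice t is balanced by mantle displaced below, ρ_m s.
s = t ρ_ice / ρ_m = 2.91 km × 923.2/3317 = 0.81 km.

0.81 km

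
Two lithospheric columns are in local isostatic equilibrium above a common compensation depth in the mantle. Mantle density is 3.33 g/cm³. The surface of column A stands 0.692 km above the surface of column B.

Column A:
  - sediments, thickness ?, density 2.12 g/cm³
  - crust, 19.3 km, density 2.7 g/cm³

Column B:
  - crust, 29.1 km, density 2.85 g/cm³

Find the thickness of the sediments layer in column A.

3.4 km

Take the compensation level at the base of the deeper column (depth z_c below the surface of column A) and equate Σ ρ_i t_i down to z_c; mantle fills any gap and the z_c terms cancel.
Column A: x×2.12 + 19.3×2.7 + (z_c − 19.3 − x)×3.33
Column B: 0.692×0 + 29.1×2.85 + (z_c − 0.692 − 29.1)×3.33
The z_c×3.33 term appears on both sides and cancels. Collect the known terms of each column as K = Σ(ρt)_known − 3.33 × (depth of known layers): K_A = 52.11 − 3.33×19.3 = −12.159; K_B = 82.935 − 3.33×(0.692 + 29.1) = −16.27236.
Balance: K_A − x×(3.33 − 2.12) = K_B, so x = (K_A − K_B)/(3.33 − 2.12) = 4.11336/1.21 = 3.4 km.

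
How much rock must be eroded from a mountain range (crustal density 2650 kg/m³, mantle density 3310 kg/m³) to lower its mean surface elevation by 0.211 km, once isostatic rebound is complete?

Net drop Δ = e − u = e − e ρ_c/ρ_m = e (ρ_m − ρ_c)/ρ_m.
e = Δ ρ_m/(ρ_m − ρ_c) = 0.211 km × 3310/660 = 1.06 km.

1.06 km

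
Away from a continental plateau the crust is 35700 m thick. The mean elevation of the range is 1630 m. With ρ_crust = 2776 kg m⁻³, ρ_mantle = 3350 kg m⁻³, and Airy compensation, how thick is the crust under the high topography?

Root depth r = h ρ_c / (ρ_m − ρ_c) = 1630 m × 2776 / 574 = 7883 m.
Total thickness = T + h + r = 35700 m + 1630 m + 7883 m = 45200 m.

45200 m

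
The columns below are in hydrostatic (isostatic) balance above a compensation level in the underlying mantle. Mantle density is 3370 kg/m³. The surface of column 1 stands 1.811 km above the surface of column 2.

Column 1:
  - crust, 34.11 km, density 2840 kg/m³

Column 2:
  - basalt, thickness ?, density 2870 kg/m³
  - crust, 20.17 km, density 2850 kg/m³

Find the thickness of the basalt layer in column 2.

Take the compensation level at the base of the deeper column (depth z_c below the surface of column 1) and equate Σ ρ_i t_i down to z_c; mantle fills any gap and the z_c terms cancel.
Column 1: 34.11×2840 + (z_c − 34.11)×3370
Column 2: 1.811×0 + x×2870 + 20.17×2850 + (z_c − 1.811 − 20.17 − x)×3370
The z_c×3370 term appears on both sides and cancels. Collect the known terms of each column as K = Σ(ρt)_known − 3370 × (depth of known layers): K_1 = 96872.4 − 3370×34.11 = −18078.3; K_2 = 57484.5 − 3370×(1.811 + 20.17) = −16591.47.
Balance: K_1 = K_2 − x×(3370 − 2870), so x = (K_2 − K_1)/(3370 − 2870) = 1486.83/500 = 2.97 km.

2.97 km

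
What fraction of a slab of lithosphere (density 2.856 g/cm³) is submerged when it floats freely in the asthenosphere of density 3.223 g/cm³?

Submerged fraction = ρ_obj/ρ_fluid = 2.856/3.223 = 0.886.

0.886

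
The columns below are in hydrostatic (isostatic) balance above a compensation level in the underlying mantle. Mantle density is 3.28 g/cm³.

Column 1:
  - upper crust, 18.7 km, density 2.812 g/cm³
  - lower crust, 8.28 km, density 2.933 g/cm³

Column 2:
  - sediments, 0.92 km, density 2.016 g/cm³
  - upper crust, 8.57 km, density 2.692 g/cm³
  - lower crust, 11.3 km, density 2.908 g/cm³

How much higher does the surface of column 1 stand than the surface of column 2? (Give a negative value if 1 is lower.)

0.372 km

For any compensation level in the mantle, the mantle terms cancel and isostasy reduces to e = (Σt_1 − Σt_2) − (Σ(ρt)_1 − Σ(ρt)_2) / ρ_m.
Σt_1 = 26.98 km; Σt_2 = 20.79 km; Σ(ρt)_1 = 76.86964; Σ(ρt)_2 = 57.78556 (in km·g/cm³).
e = (26.98 − 20.79) − (76.86964 − 57.78556) / 3.28 = 0.372 km.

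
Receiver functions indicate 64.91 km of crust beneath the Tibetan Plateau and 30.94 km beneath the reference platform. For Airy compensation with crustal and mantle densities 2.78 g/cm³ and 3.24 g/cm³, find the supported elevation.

4.82 km

Excess crust Δ = 64.91 km − 30.94 km = 33.97 km, split between elevation h and root r with h + r = Δ.
Airy balance ρ_c h = (ρ_m − ρ_c) r gives r = h ρ_c/(ρ_m − ρ_c), so h (1 + ρ_c/(ρ_m − ρ_c)) = Δ, i.e. h = Δ (ρ_m − ρ_c)/ρ_m.
h = 33.97 km × 0.46/3.24 = 4.82 km.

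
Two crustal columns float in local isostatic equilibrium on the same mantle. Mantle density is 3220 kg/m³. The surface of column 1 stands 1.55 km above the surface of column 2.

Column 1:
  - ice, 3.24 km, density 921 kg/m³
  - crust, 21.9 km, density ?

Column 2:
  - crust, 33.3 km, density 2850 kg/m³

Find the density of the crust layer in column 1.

Take the compensation level at the base of the deeper column (depth z_c below the surface of column 1) and equate Σ ρ_i t_i down to z_c; mantle fills any gap and the z_c terms cancel.
Column 1: 3.24×921 + 21.9×ρ + (z_c − 25.14)×3220
Column 2: 1.55×0 + 33.3×2850 + (z_c − 1.55 − 33.3)×3220
The z_c×3220 term appears on both sides and cancels. Collect the known terms of each column as K = Σ(ρt)_known − 3220 × (depth of known layers): K_1 = 2984.04 − 3220×25.14 = −77966.76; K_2 = 94905 − 3220×(1.55 + 33.3) = −17312.
Balance: K_1 + 21.9×ρ = K_2, so ρ = (K_2 − K_1)/21.9 = 60654.8/21.9 = 2770 kg/m³.

2770 kg/m³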